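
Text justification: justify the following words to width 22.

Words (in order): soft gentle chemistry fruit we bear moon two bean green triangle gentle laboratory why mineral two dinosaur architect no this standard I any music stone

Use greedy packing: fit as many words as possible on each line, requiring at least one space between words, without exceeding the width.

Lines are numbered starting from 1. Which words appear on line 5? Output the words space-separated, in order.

Answer: mineral two dinosaur

Derivation:
Line 1: ['soft', 'gentle', 'chemistry'] (min_width=21, slack=1)
Line 2: ['fruit', 'we', 'bear', 'moon', 'two'] (min_width=22, slack=0)
Line 3: ['bean', 'green', 'triangle'] (min_width=19, slack=3)
Line 4: ['gentle', 'laboratory', 'why'] (min_width=21, slack=1)
Line 5: ['mineral', 'two', 'dinosaur'] (min_width=20, slack=2)
Line 6: ['architect', 'no', 'this'] (min_width=17, slack=5)
Line 7: ['standard', 'I', 'any', 'music'] (min_width=20, slack=2)
Line 8: ['stone'] (min_width=5, slack=17)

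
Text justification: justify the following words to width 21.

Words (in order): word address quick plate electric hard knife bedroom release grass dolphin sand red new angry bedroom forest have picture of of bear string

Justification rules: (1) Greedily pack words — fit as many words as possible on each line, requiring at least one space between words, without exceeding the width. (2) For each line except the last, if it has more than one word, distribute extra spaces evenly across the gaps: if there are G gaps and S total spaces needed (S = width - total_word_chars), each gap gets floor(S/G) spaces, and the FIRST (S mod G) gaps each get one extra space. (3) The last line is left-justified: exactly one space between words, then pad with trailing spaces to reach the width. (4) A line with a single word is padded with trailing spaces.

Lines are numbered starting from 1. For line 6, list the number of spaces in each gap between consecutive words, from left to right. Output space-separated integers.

Line 1: ['word', 'address', 'quick'] (min_width=18, slack=3)
Line 2: ['plate', 'electric', 'hard'] (min_width=19, slack=2)
Line 3: ['knife', 'bedroom', 'release'] (min_width=21, slack=0)
Line 4: ['grass', 'dolphin', 'sand'] (min_width=18, slack=3)
Line 5: ['red', 'new', 'angry', 'bedroom'] (min_width=21, slack=0)
Line 6: ['forest', 'have', 'picture'] (min_width=19, slack=2)
Line 7: ['of', 'of', 'bear', 'string'] (min_width=17, slack=4)

Answer: 2 2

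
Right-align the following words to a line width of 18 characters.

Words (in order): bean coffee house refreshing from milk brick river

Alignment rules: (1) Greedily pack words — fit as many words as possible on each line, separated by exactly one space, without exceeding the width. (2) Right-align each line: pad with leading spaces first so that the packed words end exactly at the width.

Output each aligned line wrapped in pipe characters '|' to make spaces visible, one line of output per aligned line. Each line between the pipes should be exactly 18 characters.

Line 1: ['bean', 'coffee', 'house'] (min_width=17, slack=1)
Line 2: ['refreshing', 'from'] (min_width=15, slack=3)
Line 3: ['milk', 'brick', 'river'] (min_width=16, slack=2)

Answer: | bean coffee house|
|   refreshing from|
|  milk brick river|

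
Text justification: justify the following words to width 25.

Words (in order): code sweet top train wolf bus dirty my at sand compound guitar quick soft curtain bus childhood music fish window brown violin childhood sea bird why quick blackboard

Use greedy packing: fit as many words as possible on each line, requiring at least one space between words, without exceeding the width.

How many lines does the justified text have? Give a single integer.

Answer: 8

Derivation:
Line 1: ['code', 'sweet', 'top', 'train', 'wolf'] (min_width=25, slack=0)
Line 2: ['bus', 'dirty', 'my', 'at', 'sand'] (min_width=20, slack=5)
Line 3: ['compound', 'guitar', 'quick'] (min_width=21, slack=4)
Line 4: ['soft', 'curtain', 'bus'] (min_width=16, slack=9)
Line 5: ['childhood', 'music', 'fish'] (min_width=20, slack=5)
Line 6: ['window', 'brown', 'violin'] (min_width=19, slack=6)
Line 7: ['childhood', 'sea', 'bird', 'why'] (min_width=22, slack=3)
Line 8: ['quick', 'blackboard'] (min_width=16, slack=9)
Total lines: 8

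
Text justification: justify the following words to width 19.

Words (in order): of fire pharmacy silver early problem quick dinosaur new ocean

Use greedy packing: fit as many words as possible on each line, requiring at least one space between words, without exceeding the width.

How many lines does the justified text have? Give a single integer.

Answer: 4

Derivation:
Line 1: ['of', 'fire', 'pharmacy'] (min_width=16, slack=3)
Line 2: ['silver', 'early'] (min_width=12, slack=7)
Line 3: ['problem', 'quick'] (min_width=13, slack=6)
Line 4: ['dinosaur', 'new', 'ocean'] (min_width=18, slack=1)
Total lines: 4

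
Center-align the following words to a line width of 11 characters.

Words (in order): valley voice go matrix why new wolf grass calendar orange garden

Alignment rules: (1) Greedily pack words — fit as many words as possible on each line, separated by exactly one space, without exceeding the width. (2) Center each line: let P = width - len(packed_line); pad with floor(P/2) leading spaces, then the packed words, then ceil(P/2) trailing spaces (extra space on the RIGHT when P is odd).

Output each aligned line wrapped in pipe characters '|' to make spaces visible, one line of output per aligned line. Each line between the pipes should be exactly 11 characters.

Line 1: ['valley'] (min_width=6, slack=5)
Line 2: ['voice', 'go'] (min_width=8, slack=3)
Line 3: ['matrix', 'why'] (min_width=10, slack=1)
Line 4: ['new', 'wolf'] (min_width=8, slack=3)
Line 5: ['grass'] (min_width=5, slack=6)
Line 6: ['calendar'] (min_width=8, slack=3)
Line 7: ['orange'] (min_width=6, slack=5)
Line 8: ['garden'] (min_width=6, slack=5)

Answer: |  valley   |
| voice go  |
|matrix why |
| new wolf  |
|   grass   |
| calendar  |
|  orange   |
|  garden   |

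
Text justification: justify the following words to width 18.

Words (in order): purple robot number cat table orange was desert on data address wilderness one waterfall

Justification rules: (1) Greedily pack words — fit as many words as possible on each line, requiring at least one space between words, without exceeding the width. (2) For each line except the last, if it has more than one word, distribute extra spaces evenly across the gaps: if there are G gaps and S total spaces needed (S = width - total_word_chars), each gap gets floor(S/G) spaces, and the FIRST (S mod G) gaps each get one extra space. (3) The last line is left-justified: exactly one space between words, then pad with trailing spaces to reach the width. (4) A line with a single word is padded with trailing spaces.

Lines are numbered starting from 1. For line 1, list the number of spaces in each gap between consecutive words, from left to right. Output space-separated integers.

Line 1: ['purple', 'robot'] (min_width=12, slack=6)
Line 2: ['number', 'cat', 'table'] (min_width=16, slack=2)
Line 3: ['orange', 'was', 'desert'] (min_width=17, slack=1)
Line 4: ['on', 'data', 'address'] (min_width=15, slack=3)
Line 5: ['wilderness', 'one'] (min_width=14, slack=4)
Line 6: ['waterfall'] (min_width=9, slack=9)

Answer: 7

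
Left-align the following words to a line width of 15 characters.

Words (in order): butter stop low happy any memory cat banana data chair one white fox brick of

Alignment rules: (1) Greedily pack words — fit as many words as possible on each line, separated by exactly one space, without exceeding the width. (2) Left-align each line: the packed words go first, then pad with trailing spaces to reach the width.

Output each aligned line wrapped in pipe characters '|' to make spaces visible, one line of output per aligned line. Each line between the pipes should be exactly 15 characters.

Answer: |butter stop low|
|happy any      |
|memory cat     |
|banana data    |
|chair one white|
|fox brick of   |

Derivation:
Line 1: ['butter', 'stop', 'low'] (min_width=15, slack=0)
Line 2: ['happy', 'any'] (min_width=9, slack=6)
Line 3: ['memory', 'cat'] (min_width=10, slack=5)
Line 4: ['banana', 'data'] (min_width=11, slack=4)
Line 5: ['chair', 'one', 'white'] (min_width=15, slack=0)
Line 6: ['fox', 'brick', 'of'] (min_width=12, slack=3)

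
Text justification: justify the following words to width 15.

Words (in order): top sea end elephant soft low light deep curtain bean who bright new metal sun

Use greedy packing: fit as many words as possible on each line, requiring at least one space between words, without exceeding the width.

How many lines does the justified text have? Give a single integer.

Line 1: ['top', 'sea', 'end'] (min_width=11, slack=4)
Line 2: ['elephant', 'soft'] (min_width=13, slack=2)
Line 3: ['low', 'light', 'deep'] (min_width=14, slack=1)
Line 4: ['curtain', 'bean'] (min_width=12, slack=3)
Line 5: ['who', 'bright', 'new'] (min_width=14, slack=1)
Line 6: ['metal', 'sun'] (min_width=9, slack=6)
Total lines: 6

Answer: 6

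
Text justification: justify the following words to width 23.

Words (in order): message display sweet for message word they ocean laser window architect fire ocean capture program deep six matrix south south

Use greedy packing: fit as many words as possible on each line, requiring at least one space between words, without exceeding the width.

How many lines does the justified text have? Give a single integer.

Answer: 6

Derivation:
Line 1: ['message', 'display', 'sweet'] (min_width=21, slack=2)
Line 2: ['for', 'message', 'word', 'they'] (min_width=21, slack=2)
Line 3: ['ocean', 'laser', 'window'] (min_width=18, slack=5)
Line 4: ['architect', 'fire', 'ocean'] (min_width=20, slack=3)
Line 5: ['capture', 'program', 'deep'] (min_width=20, slack=3)
Line 6: ['six', 'matrix', 'south', 'south'] (min_width=22, slack=1)
Total lines: 6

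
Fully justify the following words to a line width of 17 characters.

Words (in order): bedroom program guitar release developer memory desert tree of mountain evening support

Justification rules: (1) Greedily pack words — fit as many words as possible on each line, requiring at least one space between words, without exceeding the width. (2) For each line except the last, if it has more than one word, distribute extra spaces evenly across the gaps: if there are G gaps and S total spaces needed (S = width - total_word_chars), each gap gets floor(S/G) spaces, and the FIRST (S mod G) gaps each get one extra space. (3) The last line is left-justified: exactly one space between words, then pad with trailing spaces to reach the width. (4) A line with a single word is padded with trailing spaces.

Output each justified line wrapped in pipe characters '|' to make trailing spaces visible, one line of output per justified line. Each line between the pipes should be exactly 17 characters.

Answer: |bedroom   program|
|guitar    release|
|developer  memory|
|desert   tree  of|
|mountain  evening|
|support          |

Derivation:
Line 1: ['bedroom', 'program'] (min_width=15, slack=2)
Line 2: ['guitar', 'release'] (min_width=14, slack=3)
Line 3: ['developer', 'memory'] (min_width=16, slack=1)
Line 4: ['desert', 'tree', 'of'] (min_width=14, slack=3)
Line 5: ['mountain', 'evening'] (min_width=16, slack=1)
Line 6: ['support'] (min_width=7, slack=10)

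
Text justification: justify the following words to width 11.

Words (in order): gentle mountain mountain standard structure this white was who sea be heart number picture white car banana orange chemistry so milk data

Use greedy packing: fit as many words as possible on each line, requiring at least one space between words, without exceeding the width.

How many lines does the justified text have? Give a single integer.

Line 1: ['gentle'] (min_width=6, slack=5)
Line 2: ['mountain'] (min_width=8, slack=3)
Line 3: ['mountain'] (min_width=8, slack=3)
Line 4: ['standard'] (min_width=8, slack=3)
Line 5: ['structure'] (min_width=9, slack=2)
Line 6: ['this', 'white'] (min_width=10, slack=1)
Line 7: ['was', 'who', 'sea'] (min_width=11, slack=0)
Line 8: ['be', 'heart'] (min_width=8, slack=3)
Line 9: ['number'] (min_width=6, slack=5)
Line 10: ['picture'] (min_width=7, slack=4)
Line 11: ['white', 'car'] (min_width=9, slack=2)
Line 12: ['banana'] (min_width=6, slack=5)
Line 13: ['orange'] (min_width=6, slack=5)
Line 14: ['chemistry'] (min_width=9, slack=2)
Line 15: ['so', 'milk'] (min_width=7, slack=4)
Line 16: ['data'] (min_width=4, slack=7)
Total lines: 16

Answer: 16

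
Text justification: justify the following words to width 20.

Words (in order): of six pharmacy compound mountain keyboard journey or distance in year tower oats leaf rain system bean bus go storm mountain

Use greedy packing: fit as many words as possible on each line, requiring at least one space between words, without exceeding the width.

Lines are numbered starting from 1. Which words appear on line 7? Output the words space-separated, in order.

Answer: storm mountain

Derivation:
Line 1: ['of', 'six', 'pharmacy'] (min_width=15, slack=5)
Line 2: ['compound', 'mountain'] (min_width=17, slack=3)
Line 3: ['keyboard', 'journey', 'or'] (min_width=19, slack=1)
Line 4: ['distance', 'in', 'year'] (min_width=16, slack=4)
Line 5: ['tower', 'oats', 'leaf', 'rain'] (min_width=20, slack=0)
Line 6: ['system', 'bean', 'bus', 'go'] (min_width=18, slack=2)
Line 7: ['storm', 'mountain'] (min_width=14, slack=6)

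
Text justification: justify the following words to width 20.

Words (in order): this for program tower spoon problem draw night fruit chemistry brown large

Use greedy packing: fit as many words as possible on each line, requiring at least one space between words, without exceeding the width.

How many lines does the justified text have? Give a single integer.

Line 1: ['this', 'for', 'program'] (min_width=16, slack=4)
Line 2: ['tower', 'spoon', 'problem'] (min_width=19, slack=1)
Line 3: ['draw', 'night', 'fruit'] (min_width=16, slack=4)
Line 4: ['chemistry', 'brown'] (min_width=15, slack=5)
Line 5: ['large'] (min_width=5, slack=15)
Total lines: 5

Answer: 5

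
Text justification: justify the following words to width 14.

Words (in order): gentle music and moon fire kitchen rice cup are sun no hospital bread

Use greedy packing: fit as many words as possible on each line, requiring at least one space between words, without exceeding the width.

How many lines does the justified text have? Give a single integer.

Answer: 5

Derivation:
Line 1: ['gentle', 'music'] (min_width=12, slack=2)
Line 2: ['and', 'moon', 'fire'] (min_width=13, slack=1)
Line 3: ['kitchen', 'rice'] (min_width=12, slack=2)
Line 4: ['cup', 'are', 'sun', 'no'] (min_width=14, slack=0)
Line 5: ['hospital', 'bread'] (min_width=14, slack=0)
Total lines: 5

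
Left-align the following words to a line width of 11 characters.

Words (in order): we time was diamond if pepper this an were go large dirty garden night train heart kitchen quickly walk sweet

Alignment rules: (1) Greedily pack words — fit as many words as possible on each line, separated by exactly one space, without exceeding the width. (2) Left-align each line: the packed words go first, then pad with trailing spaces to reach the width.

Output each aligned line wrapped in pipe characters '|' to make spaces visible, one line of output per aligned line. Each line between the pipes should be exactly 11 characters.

Line 1: ['we', 'time', 'was'] (min_width=11, slack=0)
Line 2: ['diamond', 'if'] (min_width=10, slack=1)
Line 3: ['pepper', 'this'] (min_width=11, slack=0)
Line 4: ['an', 'were', 'go'] (min_width=10, slack=1)
Line 5: ['large', 'dirty'] (min_width=11, slack=0)
Line 6: ['garden'] (min_width=6, slack=5)
Line 7: ['night', 'train'] (min_width=11, slack=0)
Line 8: ['heart'] (min_width=5, slack=6)
Line 9: ['kitchen'] (min_width=7, slack=4)
Line 10: ['quickly'] (min_width=7, slack=4)
Line 11: ['walk', 'sweet'] (min_width=10, slack=1)

Answer: |we time was|
|diamond if |
|pepper this|
|an were go |
|large dirty|
|garden     |
|night train|
|heart      |
|kitchen    |
|quickly    |
|walk sweet |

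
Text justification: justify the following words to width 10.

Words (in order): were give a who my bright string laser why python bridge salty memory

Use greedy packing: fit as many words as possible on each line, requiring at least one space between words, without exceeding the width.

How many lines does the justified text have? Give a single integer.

Line 1: ['were', 'give'] (min_width=9, slack=1)
Line 2: ['a', 'who', 'my'] (min_width=8, slack=2)
Line 3: ['bright'] (min_width=6, slack=4)
Line 4: ['string'] (min_width=6, slack=4)
Line 5: ['laser', 'why'] (min_width=9, slack=1)
Line 6: ['python'] (min_width=6, slack=4)
Line 7: ['bridge'] (min_width=6, slack=4)
Line 8: ['salty'] (min_width=5, slack=5)
Line 9: ['memory'] (min_width=6, slack=4)
Total lines: 9

Answer: 9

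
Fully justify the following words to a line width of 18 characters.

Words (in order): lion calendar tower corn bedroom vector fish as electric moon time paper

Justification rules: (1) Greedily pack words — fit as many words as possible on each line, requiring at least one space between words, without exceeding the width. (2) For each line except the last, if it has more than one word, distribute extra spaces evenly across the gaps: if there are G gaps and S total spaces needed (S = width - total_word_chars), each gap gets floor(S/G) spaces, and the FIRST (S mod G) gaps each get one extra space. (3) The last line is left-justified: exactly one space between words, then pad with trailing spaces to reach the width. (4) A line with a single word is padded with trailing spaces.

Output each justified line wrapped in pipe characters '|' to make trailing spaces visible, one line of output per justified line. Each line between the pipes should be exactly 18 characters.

Answer: |lion      calendar|
|tower corn bedroom|
|vector   fish   as|
|electric moon time|
|paper             |

Derivation:
Line 1: ['lion', 'calendar'] (min_width=13, slack=5)
Line 2: ['tower', 'corn', 'bedroom'] (min_width=18, slack=0)
Line 3: ['vector', 'fish', 'as'] (min_width=14, slack=4)
Line 4: ['electric', 'moon', 'time'] (min_width=18, slack=0)
Line 5: ['paper'] (min_width=5, slack=13)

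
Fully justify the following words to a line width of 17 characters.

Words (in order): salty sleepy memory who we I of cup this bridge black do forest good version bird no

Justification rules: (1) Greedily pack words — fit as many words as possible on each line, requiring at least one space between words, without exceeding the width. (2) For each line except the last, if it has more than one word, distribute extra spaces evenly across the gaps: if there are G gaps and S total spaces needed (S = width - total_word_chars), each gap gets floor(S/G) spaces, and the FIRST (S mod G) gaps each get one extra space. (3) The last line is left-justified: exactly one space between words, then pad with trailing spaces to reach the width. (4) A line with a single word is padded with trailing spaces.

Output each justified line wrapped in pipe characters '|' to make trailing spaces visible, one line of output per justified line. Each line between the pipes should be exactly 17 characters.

Answer: |salty      sleepy|
|memory  who  we I|
|of    cup    this|
|bridge  black  do|
|forest       good|
|version bird no  |

Derivation:
Line 1: ['salty', 'sleepy'] (min_width=12, slack=5)
Line 2: ['memory', 'who', 'we', 'I'] (min_width=15, slack=2)
Line 3: ['of', 'cup', 'this'] (min_width=11, slack=6)
Line 4: ['bridge', 'black', 'do'] (min_width=15, slack=2)
Line 5: ['forest', 'good'] (min_width=11, slack=6)
Line 6: ['version', 'bird', 'no'] (min_width=15, slack=2)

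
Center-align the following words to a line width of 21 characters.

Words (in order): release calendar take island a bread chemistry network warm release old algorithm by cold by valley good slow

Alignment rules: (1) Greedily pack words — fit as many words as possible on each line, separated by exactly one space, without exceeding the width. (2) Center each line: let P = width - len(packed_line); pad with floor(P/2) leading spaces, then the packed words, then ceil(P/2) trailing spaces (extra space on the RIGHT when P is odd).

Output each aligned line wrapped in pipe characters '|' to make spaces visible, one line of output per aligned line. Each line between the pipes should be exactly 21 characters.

Answer: |release calendar take|
|   island a bread    |
|  chemistry network  |
|  warm release old   |
|algorithm by cold by |
|  valley good slow   |

Derivation:
Line 1: ['release', 'calendar', 'take'] (min_width=21, slack=0)
Line 2: ['island', 'a', 'bread'] (min_width=14, slack=7)
Line 3: ['chemistry', 'network'] (min_width=17, slack=4)
Line 4: ['warm', 'release', 'old'] (min_width=16, slack=5)
Line 5: ['algorithm', 'by', 'cold', 'by'] (min_width=20, slack=1)
Line 6: ['valley', 'good', 'slow'] (min_width=16, slack=5)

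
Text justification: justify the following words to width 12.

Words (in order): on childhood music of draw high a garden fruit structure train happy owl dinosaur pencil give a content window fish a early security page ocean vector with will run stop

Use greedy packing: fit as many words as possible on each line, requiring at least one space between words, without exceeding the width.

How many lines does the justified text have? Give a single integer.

Line 1: ['on', 'childhood'] (min_width=12, slack=0)
Line 2: ['music', 'of'] (min_width=8, slack=4)
Line 3: ['draw', 'high', 'a'] (min_width=11, slack=1)
Line 4: ['garden', 'fruit'] (min_width=12, slack=0)
Line 5: ['structure'] (min_width=9, slack=3)
Line 6: ['train', 'happy'] (min_width=11, slack=1)
Line 7: ['owl', 'dinosaur'] (min_width=12, slack=0)
Line 8: ['pencil', 'give'] (min_width=11, slack=1)
Line 9: ['a', 'content'] (min_width=9, slack=3)
Line 10: ['window', 'fish'] (min_width=11, slack=1)
Line 11: ['a', 'early'] (min_width=7, slack=5)
Line 12: ['security'] (min_width=8, slack=4)
Line 13: ['page', 'ocean'] (min_width=10, slack=2)
Line 14: ['vector', 'with'] (min_width=11, slack=1)
Line 15: ['will', 'run'] (min_width=8, slack=4)
Line 16: ['stop'] (min_width=4, slack=8)
Total lines: 16

Answer: 16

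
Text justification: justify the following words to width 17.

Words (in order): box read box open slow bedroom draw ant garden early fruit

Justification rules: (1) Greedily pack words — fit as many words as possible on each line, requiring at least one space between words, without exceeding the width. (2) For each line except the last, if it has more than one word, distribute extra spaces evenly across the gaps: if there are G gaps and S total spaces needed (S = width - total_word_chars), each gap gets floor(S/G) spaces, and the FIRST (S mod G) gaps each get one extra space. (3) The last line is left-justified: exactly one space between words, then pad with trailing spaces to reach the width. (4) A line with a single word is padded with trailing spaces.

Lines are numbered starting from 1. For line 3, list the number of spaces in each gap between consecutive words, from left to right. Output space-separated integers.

Line 1: ['box', 'read', 'box', 'open'] (min_width=17, slack=0)
Line 2: ['slow', 'bedroom', 'draw'] (min_width=17, slack=0)
Line 3: ['ant', 'garden', 'early'] (min_width=16, slack=1)
Line 4: ['fruit'] (min_width=5, slack=12)

Answer: 2 1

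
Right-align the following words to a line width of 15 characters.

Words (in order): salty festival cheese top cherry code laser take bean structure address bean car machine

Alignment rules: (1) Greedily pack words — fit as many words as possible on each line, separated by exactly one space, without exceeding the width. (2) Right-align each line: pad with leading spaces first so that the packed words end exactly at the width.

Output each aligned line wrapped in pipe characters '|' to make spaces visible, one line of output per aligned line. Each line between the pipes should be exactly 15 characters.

Answer: | salty festival|
|     cheese top|
|    cherry code|
|laser take bean|
|      structure|
|   address bean|
|    car machine|

Derivation:
Line 1: ['salty', 'festival'] (min_width=14, slack=1)
Line 2: ['cheese', 'top'] (min_width=10, slack=5)
Line 3: ['cherry', 'code'] (min_width=11, slack=4)
Line 4: ['laser', 'take', 'bean'] (min_width=15, slack=0)
Line 5: ['structure'] (min_width=9, slack=6)
Line 6: ['address', 'bean'] (min_width=12, slack=3)
Line 7: ['car', 'machine'] (min_width=11, slack=4)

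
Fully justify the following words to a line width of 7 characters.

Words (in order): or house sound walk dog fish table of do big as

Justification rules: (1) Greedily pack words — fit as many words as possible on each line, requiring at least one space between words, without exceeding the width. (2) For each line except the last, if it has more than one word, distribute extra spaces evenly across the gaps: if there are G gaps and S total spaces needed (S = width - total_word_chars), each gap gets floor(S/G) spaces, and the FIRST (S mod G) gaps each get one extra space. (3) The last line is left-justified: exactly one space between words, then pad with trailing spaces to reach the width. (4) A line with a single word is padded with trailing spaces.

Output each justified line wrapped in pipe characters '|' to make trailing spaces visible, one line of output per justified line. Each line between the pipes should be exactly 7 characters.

Answer: |or     |
|house  |
|sound  |
|walk   |
|dog    |
|fish   |
|table  |
|of   do|
|big as |

Derivation:
Line 1: ['or'] (min_width=2, slack=5)
Line 2: ['house'] (min_width=5, slack=2)
Line 3: ['sound'] (min_width=5, slack=2)
Line 4: ['walk'] (min_width=4, slack=3)
Line 5: ['dog'] (min_width=3, slack=4)
Line 6: ['fish'] (min_width=4, slack=3)
Line 7: ['table'] (min_width=5, slack=2)
Line 8: ['of', 'do'] (min_width=5, slack=2)
Line 9: ['big', 'as'] (min_width=6, slack=1)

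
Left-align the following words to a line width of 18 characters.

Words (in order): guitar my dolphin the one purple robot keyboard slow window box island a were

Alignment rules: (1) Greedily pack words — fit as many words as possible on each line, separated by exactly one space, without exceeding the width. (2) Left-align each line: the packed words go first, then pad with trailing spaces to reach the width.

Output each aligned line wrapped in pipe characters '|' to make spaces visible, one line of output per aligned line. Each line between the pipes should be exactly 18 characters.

Answer: |guitar my dolphin |
|the one purple    |
|robot keyboard    |
|slow window box   |
|island a were     |

Derivation:
Line 1: ['guitar', 'my', 'dolphin'] (min_width=17, slack=1)
Line 2: ['the', 'one', 'purple'] (min_width=14, slack=4)
Line 3: ['robot', 'keyboard'] (min_width=14, slack=4)
Line 4: ['slow', 'window', 'box'] (min_width=15, slack=3)
Line 5: ['island', 'a', 'were'] (min_width=13, slack=5)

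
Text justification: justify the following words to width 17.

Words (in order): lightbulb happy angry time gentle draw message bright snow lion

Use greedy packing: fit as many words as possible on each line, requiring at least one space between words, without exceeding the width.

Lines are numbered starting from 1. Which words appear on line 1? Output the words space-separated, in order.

Line 1: ['lightbulb', 'happy'] (min_width=15, slack=2)
Line 2: ['angry', 'time', 'gentle'] (min_width=17, slack=0)
Line 3: ['draw', 'message'] (min_width=12, slack=5)
Line 4: ['bright', 'snow', 'lion'] (min_width=16, slack=1)

Answer: lightbulb happy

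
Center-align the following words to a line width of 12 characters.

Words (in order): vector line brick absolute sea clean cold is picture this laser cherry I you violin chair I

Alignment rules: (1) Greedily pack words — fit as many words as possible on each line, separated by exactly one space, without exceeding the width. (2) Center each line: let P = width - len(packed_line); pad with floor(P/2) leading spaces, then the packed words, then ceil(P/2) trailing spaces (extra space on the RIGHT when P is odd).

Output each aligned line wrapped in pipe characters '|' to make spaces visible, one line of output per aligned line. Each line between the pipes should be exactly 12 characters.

Line 1: ['vector', 'line'] (min_width=11, slack=1)
Line 2: ['brick'] (min_width=5, slack=7)
Line 3: ['absolute', 'sea'] (min_width=12, slack=0)
Line 4: ['clean', 'cold'] (min_width=10, slack=2)
Line 5: ['is', 'picture'] (min_width=10, slack=2)
Line 6: ['this', 'laser'] (min_width=10, slack=2)
Line 7: ['cherry', 'I', 'you'] (min_width=12, slack=0)
Line 8: ['violin', 'chair'] (min_width=12, slack=0)
Line 9: ['I'] (min_width=1, slack=11)

Answer: |vector line |
|   brick    |
|absolute sea|
| clean cold |
| is picture |
| this laser |
|cherry I you|
|violin chair|
|     I      |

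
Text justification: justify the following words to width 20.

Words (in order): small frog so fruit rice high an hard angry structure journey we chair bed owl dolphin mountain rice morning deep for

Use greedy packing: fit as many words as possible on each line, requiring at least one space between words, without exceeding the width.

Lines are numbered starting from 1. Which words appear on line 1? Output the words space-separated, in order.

Line 1: ['small', 'frog', 'so', 'fruit'] (min_width=19, slack=1)
Line 2: ['rice', 'high', 'an', 'hard'] (min_width=17, slack=3)
Line 3: ['angry', 'structure'] (min_width=15, slack=5)
Line 4: ['journey', 'we', 'chair', 'bed'] (min_width=20, slack=0)
Line 5: ['owl', 'dolphin', 'mountain'] (min_width=20, slack=0)
Line 6: ['rice', 'morning', 'deep'] (min_width=17, slack=3)
Line 7: ['for'] (min_width=3, slack=17)

Answer: small frog so fruit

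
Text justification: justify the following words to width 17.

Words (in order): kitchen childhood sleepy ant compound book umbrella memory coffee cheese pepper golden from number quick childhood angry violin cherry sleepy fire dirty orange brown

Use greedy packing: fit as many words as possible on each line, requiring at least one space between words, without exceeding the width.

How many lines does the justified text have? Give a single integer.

Answer: 11

Derivation:
Line 1: ['kitchen', 'childhood'] (min_width=17, slack=0)
Line 2: ['sleepy', 'ant'] (min_width=10, slack=7)
Line 3: ['compound', 'book'] (min_width=13, slack=4)
Line 4: ['umbrella', 'memory'] (min_width=15, slack=2)
Line 5: ['coffee', 'cheese'] (min_width=13, slack=4)
Line 6: ['pepper', 'golden'] (min_width=13, slack=4)
Line 7: ['from', 'number', 'quick'] (min_width=17, slack=0)
Line 8: ['childhood', 'angry'] (min_width=15, slack=2)
Line 9: ['violin', 'cherry'] (min_width=13, slack=4)
Line 10: ['sleepy', 'fire', 'dirty'] (min_width=17, slack=0)
Line 11: ['orange', 'brown'] (min_width=12, slack=5)
Total lines: 11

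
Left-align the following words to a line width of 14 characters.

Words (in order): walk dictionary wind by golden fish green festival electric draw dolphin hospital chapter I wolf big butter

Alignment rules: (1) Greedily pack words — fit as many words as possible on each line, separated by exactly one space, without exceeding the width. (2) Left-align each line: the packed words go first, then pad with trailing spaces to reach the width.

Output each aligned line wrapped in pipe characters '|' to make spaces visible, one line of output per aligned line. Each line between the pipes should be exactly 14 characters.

Line 1: ['walk'] (min_width=4, slack=10)
Line 2: ['dictionary'] (min_width=10, slack=4)
Line 3: ['wind', 'by', 'golden'] (min_width=14, slack=0)
Line 4: ['fish', 'green'] (min_width=10, slack=4)
Line 5: ['festival'] (min_width=8, slack=6)
Line 6: ['electric', 'draw'] (min_width=13, slack=1)
Line 7: ['dolphin'] (min_width=7, slack=7)
Line 8: ['hospital'] (min_width=8, slack=6)
Line 9: ['chapter', 'I', 'wolf'] (min_width=14, slack=0)
Line 10: ['big', 'butter'] (min_width=10, slack=4)

Answer: |walk          |
|dictionary    |
|wind by golden|
|fish green    |
|festival      |
|electric draw |
|dolphin       |
|hospital      |
|chapter I wolf|
|big butter    |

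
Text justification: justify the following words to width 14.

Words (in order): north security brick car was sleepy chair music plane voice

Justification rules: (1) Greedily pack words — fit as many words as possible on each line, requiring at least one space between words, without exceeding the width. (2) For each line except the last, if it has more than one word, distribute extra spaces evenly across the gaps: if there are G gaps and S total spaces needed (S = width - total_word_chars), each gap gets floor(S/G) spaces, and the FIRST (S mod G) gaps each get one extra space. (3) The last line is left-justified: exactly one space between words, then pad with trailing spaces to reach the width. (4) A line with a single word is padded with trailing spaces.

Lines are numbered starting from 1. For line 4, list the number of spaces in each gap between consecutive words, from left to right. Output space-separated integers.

Line 1: ['north', 'security'] (min_width=14, slack=0)
Line 2: ['brick', 'car', 'was'] (min_width=13, slack=1)
Line 3: ['sleepy', 'chair'] (min_width=12, slack=2)
Line 4: ['music', 'plane'] (min_width=11, slack=3)
Line 5: ['voice'] (min_width=5, slack=9)

Answer: 4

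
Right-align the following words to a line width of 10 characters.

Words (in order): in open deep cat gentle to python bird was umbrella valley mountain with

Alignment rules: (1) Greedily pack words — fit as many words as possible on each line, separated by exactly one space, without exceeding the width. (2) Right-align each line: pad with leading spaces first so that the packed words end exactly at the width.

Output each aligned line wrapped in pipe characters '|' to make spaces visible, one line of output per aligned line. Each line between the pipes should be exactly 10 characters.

Answer: |   in open|
|  deep cat|
| gentle to|
|    python|
|  bird was|
|  umbrella|
|    valley|
|  mountain|
|      with|

Derivation:
Line 1: ['in', 'open'] (min_width=7, slack=3)
Line 2: ['deep', 'cat'] (min_width=8, slack=2)
Line 3: ['gentle', 'to'] (min_width=9, slack=1)
Line 4: ['python'] (min_width=6, slack=4)
Line 5: ['bird', 'was'] (min_width=8, slack=2)
Line 6: ['umbrella'] (min_width=8, slack=2)
Line 7: ['valley'] (min_width=6, slack=4)
Line 8: ['mountain'] (min_width=8, slack=2)
Line 9: ['with'] (min_width=4, slack=6)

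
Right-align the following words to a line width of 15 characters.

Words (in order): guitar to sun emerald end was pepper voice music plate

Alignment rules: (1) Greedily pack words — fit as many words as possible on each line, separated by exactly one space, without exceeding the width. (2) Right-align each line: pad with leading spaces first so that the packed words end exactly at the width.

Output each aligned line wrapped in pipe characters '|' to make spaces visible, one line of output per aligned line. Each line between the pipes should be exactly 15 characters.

Line 1: ['guitar', 'to', 'sun'] (min_width=13, slack=2)
Line 2: ['emerald', 'end', 'was'] (min_width=15, slack=0)
Line 3: ['pepper', 'voice'] (min_width=12, slack=3)
Line 4: ['music', 'plate'] (min_width=11, slack=4)

Answer: |  guitar to sun|
|emerald end was|
|   pepper voice|
|    music plate|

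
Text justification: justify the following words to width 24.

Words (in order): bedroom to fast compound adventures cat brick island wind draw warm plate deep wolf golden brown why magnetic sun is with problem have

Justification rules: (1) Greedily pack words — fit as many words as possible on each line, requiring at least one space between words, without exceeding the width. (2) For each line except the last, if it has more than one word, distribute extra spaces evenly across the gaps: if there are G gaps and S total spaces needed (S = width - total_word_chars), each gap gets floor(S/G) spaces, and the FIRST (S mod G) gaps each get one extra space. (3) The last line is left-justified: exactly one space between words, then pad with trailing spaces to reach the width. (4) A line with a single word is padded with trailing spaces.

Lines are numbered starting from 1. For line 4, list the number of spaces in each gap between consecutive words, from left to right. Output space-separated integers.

Line 1: ['bedroom', 'to', 'fast', 'compound'] (min_width=24, slack=0)
Line 2: ['adventures', 'cat', 'brick'] (min_width=20, slack=4)
Line 3: ['island', 'wind', 'draw', 'warm'] (min_width=21, slack=3)
Line 4: ['plate', 'deep', 'wolf', 'golden'] (min_width=22, slack=2)
Line 5: ['brown', 'why', 'magnetic', 'sun'] (min_width=22, slack=2)
Line 6: ['is', 'with', 'problem', 'have'] (min_width=20, slack=4)

Answer: 2 2 1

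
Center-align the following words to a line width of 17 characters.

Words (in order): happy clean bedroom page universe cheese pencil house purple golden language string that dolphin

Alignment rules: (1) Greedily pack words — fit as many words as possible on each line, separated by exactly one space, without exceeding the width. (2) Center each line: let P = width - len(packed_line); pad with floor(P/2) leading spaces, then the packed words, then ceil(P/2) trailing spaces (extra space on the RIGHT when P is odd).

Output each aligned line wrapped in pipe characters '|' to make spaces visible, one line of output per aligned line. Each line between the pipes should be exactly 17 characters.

Line 1: ['happy', 'clean'] (min_width=11, slack=6)
Line 2: ['bedroom', 'page'] (min_width=12, slack=5)
Line 3: ['universe', 'cheese'] (min_width=15, slack=2)
Line 4: ['pencil', 'house'] (min_width=12, slack=5)
Line 5: ['purple', 'golden'] (min_width=13, slack=4)
Line 6: ['language', 'string'] (min_width=15, slack=2)
Line 7: ['that', 'dolphin'] (min_width=12, slack=5)

Answer: |   happy clean   |
|  bedroom page   |
| universe cheese |
|  pencil house   |
|  purple golden  |
| language string |
|  that dolphin   |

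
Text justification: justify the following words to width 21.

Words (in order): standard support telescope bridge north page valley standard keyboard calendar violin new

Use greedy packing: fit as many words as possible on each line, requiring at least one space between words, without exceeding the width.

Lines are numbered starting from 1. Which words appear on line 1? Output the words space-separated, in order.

Line 1: ['standard', 'support'] (min_width=16, slack=5)
Line 2: ['telescope', 'bridge'] (min_width=16, slack=5)
Line 3: ['north', 'page', 'valley'] (min_width=17, slack=4)
Line 4: ['standard', 'keyboard'] (min_width=17, slack=4)
Line 5: ['calendar', 'violin', 'new'] (min_width=19, slack=2)

Answer: standard support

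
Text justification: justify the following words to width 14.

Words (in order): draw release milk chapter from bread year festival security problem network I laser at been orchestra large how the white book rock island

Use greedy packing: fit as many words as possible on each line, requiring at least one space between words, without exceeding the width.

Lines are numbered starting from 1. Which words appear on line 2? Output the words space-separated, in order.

Answer: milk chapter

Derivation:
Line 1: ['draw', 'release'] (min_width=12, slack=2)
Line 2: ['milk', 'chapter'] (min_width=12, slack=2)
Line 3: ['from', 'bread'] (min_width=10, slack=4)
Line 4: ['year', 'festival'] (min_width=13, slack=1)
Line 5: ['security'] (min_width=8, slack=6)
Line 6: ['problem'] (min_width=7, slack=7)
Line 7: ['network', 'I'] (min_width=9, slack=5)
Line 8: ['laser', 'at', 'been'] (min_width=13, slack=1)
Line 9: ['orchestra'] (min_width=9, slack=5)
Line 10: ['large', 'how', 'the'] (min_width=13, slack=1)
Line 11: ['white', 'book'] (min_width=10, slack=4)
Line 12: ['rock', 'island'] (min_width=11, slack=3)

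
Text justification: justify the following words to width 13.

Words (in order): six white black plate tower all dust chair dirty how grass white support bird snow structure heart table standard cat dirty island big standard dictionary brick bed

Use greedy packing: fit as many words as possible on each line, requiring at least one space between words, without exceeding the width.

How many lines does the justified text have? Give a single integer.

Answer: 15

Derivation:
Line 1: ['six', 'white'] (min_width=9, slack=4)
Line 2: ['black', 'plate'] (min_width=11, slack=2)
Line 3: ['tower', 'all'] (min_width=9, slack=4)
Line 4: ['dust', 'chair'] (min_width=10, slack=3)
Line 5: ['dirty', 'how'] (min_width=9, slack=4)
Line 6: ['grass', 'white'] (min_width=11, slack=2)
Line 7: ['support', 'bird'] (min_width=12, slack=1)
Line 8: ['snow'] (min_width=4, slack=9)
Line 9: ['structure'] (min_width=9, slack=4)
Line 10: ['heart', 'table'] (min_width=11, slack=2)
Line 11: ['standard', 'cat'] (min_width=12, slack=1)
Line 12: ['dirty', 'island'] (min_width=12, slack=1)
Line 13: ['big', 'standard'] (min_width=12, slack=1)
Line 14: ['dictionary'] (min_width=10, slack=3)
Line 15: ['brick', 'bed'] (min_width=9, slack=4)
Total lines: 15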